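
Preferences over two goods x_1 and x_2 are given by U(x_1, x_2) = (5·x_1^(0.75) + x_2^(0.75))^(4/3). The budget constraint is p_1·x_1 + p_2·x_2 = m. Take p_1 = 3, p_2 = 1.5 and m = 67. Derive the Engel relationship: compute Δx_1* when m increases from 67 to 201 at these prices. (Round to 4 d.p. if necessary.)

MU_x_1 ∝ 5·x_1^(-0.25), MU_x_2 ∝ x_2^(-0.25), so MRS = 5·(x_2/x_1)^(0.25) = p_1/p_2.
Hence x_2/x_1 = ((1/5)·p_1/p_2)^(1/(0.25)), i.e. raised to the 4 power.
Substitute x_2 = (x_2/x_1)·x_1 into the budget: x_1* = m/(p_1 + p_2·(x_2/x_1)).
Numerically x_2/x_1 = 0.0256, so x_1* = 67/(3 + 1.5·0.0256) = 22.0511.
At m' = 201: x_1* = 66.1532. Change: 66.1532 − 22.0511 = 44.1022.

Δx_1* = 44.1022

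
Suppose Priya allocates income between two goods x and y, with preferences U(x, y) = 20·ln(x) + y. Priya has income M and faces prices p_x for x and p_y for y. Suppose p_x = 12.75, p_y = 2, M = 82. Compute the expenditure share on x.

So x*(p_x,p_y) = 20·p_y/p_x, independent of income; and y* = (M − 20·p_y)/p_y.
At the given prices: x* = 20·2/12.75 = 3.1373, and y* = 21.
Expenditure on x: 12.75·3.1373 = 40; share = 0.4878.

share on x = 0.4878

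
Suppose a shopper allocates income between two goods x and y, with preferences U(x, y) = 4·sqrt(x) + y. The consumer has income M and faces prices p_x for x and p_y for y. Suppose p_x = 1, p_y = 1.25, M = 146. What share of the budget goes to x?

share on x = 0.0428

MU_x = 2/√x, MU_y = 1. Tangency: 2/√x = p_x/p_y.
Solve: √x = 2·p_y/p_x, so x*(p_x,p_y) = (2·p_y/p_x)², and y* = (M − p_x·x*)/p_y.
Plugging in: x* = (2·1.25/1)² = 6.25, y* = 111.8.
Expenditure on x: 1·6.25 = 6.25; share = 0.0428.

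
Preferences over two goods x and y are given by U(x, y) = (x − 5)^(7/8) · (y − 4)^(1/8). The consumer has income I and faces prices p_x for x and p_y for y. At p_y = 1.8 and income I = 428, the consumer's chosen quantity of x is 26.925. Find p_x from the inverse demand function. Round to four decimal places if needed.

This is Cobb-Douglas in (x−5, y−4): tangency gives 0.875·p_y·(y−4) = 0.125·p_x·(x−5).
After buying the subsistence bundle (5, 4), a share 0.875 of the remaining income goes to x: x* = 5 + 0.875·(I − 5p_x − 4p_y)/p_x.
Set x* = 26.925 in the demand function and solve for p_x: p_x = 14.

p_x = 14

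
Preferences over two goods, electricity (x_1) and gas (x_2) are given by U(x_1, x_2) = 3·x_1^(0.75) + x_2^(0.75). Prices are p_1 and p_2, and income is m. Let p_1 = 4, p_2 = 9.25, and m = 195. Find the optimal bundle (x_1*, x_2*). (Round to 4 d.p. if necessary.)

MRS = MU_x_1/MU_x_2 = 3·(x_2/x_1)^(0.25). Set equal to p_1/p_2.
Hence x_2/x_1 = ((1/3)·p_1/p_2)^(1/(0.25)), i.e. raised to the 4 power.
Substitute x_2 = (x_2/x_1)·x_1 into the budget: x_1* = m/(p_1 + p_2·(x_2/x_1)).
Numerically x_2/x_1 = 0.000432, so x_1* = 195/(4 + 9.25·0.000432) = 48.7014 and x_2* = 0.000432·48.7014 = 0.021.

x_1* = 48.7014, x_2* = 0.021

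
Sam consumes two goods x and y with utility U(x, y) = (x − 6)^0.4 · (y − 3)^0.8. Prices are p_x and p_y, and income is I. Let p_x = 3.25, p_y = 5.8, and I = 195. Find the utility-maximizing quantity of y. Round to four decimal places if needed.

y* = 21.1724

Let x' = x−6, y' = y−3. MRS = (1/2)·y'/x' = p_x/p_y.
Substituting into the budget: x* = 6 + 1/3·(I − 6·p_x − 3·p_y)/p_x, and y* = 3 + 2/3·(…)/p_y.
Discretionary income = 195 − 6·3.25 − 3·5.8 = 158.1; y* = 3 + 2/3·158.1/5.8 = 21.1724.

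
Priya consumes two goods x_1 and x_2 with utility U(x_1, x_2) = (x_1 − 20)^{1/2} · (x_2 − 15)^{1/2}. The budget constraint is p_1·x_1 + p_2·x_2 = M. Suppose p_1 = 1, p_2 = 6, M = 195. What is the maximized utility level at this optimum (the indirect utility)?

V = 17.3506

This is Cobb-Douglas in (x_1−20, x_2−15): tangency gives 0.5·p_2·(x_2−15) = 0.5·p_1·(x_1−20).
After buying the subsistence bundle (20, 15), a share 0.5 of the remaining income goes to x_1: x_1* = 20 + 0.5·(M − 20p_1 − 15p_2)/p_1.
Discretionary income = 195 − 20·1 − 15·6 = 85; x_1* = 20 + 0.5·85/1 = 62.5; x_2* = 15 + 0.5·85/6 = 22.0833.
Utility at the optimum: U(62.5, 22.0833) = 17.3506.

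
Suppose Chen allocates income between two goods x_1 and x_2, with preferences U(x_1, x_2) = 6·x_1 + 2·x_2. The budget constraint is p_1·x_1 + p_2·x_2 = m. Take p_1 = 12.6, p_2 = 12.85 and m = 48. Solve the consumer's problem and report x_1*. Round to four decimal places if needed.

x_1 gives more utility per dollar, so spend all income on x_1: x_1* = m/p_1, x_2* = 0.
Numerically: x_1* = 3.8095, x_2* = 0.

x_1* = 3.8095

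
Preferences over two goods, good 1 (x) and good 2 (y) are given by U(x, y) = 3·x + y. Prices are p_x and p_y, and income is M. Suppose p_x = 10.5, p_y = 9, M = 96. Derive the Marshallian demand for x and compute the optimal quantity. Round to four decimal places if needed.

Linear utility — the consumer picks whichever good has higher MU/price: 3/10.5 = 0.2857 vs 1/9 = 0.1111.
x gives more utility per dollar, so spend all income on x: x* = M/p_x, y* = 0.
Numerically: x* = 9.1429, y* = 0.

x* = 9.1429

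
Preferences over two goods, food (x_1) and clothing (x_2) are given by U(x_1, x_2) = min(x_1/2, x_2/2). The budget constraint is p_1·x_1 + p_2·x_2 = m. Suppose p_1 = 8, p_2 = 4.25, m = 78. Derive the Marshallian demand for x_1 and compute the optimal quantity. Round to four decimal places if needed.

Demand: x_1*(p_1,p_2,m) = 2·m/(2·p_1 + 2·p_2), x_2* = 2·m/(2·p_1 + 2·p_2).
Here 2·8 + 2·4.25 = 24.5, giving x_1* = 6.3673.

x_1* = 6.3673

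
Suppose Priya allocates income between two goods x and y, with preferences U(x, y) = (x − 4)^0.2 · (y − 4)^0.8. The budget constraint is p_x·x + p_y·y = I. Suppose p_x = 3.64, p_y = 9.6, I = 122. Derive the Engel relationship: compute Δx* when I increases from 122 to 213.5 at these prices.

Δx* = 5.0275

This is Cobb-Douglas in (x−4, y−4): tangency gives 0.2·p_y·(y−4) = 0.8·p_x·(x−4).
Substituting into the budget: x* = 4 + 0.2·(I − 4·p_x − 4·p_y)/p_x, and y* = 4 + 0.8·(…)/p_y.
Discretionary income = 122 − 4·3.64 − 4·9.6 = 69.04; x* = 4 + 0.2·69.04/3.64 = 7.7934.
At I' = 213.5: x* = 12.8209. Change: 12.8209 − 7.7934 = 5.0275.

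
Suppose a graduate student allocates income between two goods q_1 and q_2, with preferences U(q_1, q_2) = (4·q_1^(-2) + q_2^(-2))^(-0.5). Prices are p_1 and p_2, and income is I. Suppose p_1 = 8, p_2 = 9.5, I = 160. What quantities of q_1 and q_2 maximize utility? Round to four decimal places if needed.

q_1* = 11.7204, q_2* = 6.9723

From the CES first-order condition, 4·(q_2/q_1)^(3) = p_1/p_2.
Solve for the ratio: q_2/q_1 = [(1/4)·p_1/p_2]^(1/3).
Substitute q_2 = (q_2/q_1)·q_1 into the budget: q_1* = I/(p_1 + p_2·(q_2/q_1)).
Numerically q_2/q_1 = 0.594888, so q_1* = 160/(8 + 9.5·0.594888) = 11.7204 and q_2* = 0.594888·11.7204 = 6.9723.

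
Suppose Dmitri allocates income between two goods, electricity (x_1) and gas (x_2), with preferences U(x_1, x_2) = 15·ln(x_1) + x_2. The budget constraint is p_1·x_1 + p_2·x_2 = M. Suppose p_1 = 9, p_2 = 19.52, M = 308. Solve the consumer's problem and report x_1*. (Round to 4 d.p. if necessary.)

MU_x_1 = 15/x_1, MU_x_2 = 1. Tangency: 15/x_1 = p_1/p_2.
So x_1*(p_1,p_2) = 15·p_2/p_1, independent of income; and x_2* = (M − 15·p_2)/p_2.
At the given prices: x_1* = 15·19.52/9 = 32.5333.

x_1* = 32.5333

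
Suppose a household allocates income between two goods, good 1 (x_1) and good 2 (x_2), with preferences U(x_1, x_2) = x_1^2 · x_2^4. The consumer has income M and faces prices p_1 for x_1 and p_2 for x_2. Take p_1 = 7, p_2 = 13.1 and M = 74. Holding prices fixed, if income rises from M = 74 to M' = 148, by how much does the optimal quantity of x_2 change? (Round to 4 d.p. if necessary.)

The MRS is (1/2)·x_2/x_1. Set MRS = p_1/p_2.
Rearranging, p_2·x_2 = 2·p_1·x_1. Substituting into the budget gives p_1·x_1·(1 + 2) = M.
Demand: x_1*(p_1,p_2,M) = 1/3·M/p_1 and x_2* = 2/3·M/p_2.
At p_1=7, p_2=13.1, M=74: x_2* = 2/3·74/13.1 = 3.7659.
At M' = 148: x_2* = 7.5318. Change: 7.5318 − 3.7659 = 3.7659.

Δx_2* = 3.7659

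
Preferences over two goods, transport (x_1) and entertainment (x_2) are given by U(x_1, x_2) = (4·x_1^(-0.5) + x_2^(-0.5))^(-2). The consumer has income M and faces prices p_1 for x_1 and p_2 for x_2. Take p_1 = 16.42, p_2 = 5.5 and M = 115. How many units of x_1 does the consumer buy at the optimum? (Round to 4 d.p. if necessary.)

x_1* = 5.4904

MRS = MU_x_1/MU_x_2 = 4·(x_2/x_1)^(1.5). Set equal to p_1/p_2.
Solve for the ratio: x_2/x_1 = [(1/4)·p_1/p_2]^(2/3).
Substitute x_2 = (x_2/x_1)·x_1 into the budget: x_1* = M/(p_1 + p_2·(x_2/x_1)).
Numerically x_2/x_1 = 0.822811, so x_1* = 115/(16.42 + 5.5·0.822811) = 5.4904.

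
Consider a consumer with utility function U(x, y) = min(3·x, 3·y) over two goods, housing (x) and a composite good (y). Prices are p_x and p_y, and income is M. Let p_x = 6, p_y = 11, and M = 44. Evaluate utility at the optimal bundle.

With perfect complements, no substitution: consume in ratio x:y = 3:3.
Budget: p_x·x + p_y·x = M, so (3·p_x + 3·p_y)·x = 3·M.
Demand: x*(p_x,p_y,M) = 3·M/(3·p_x + 3·p_y), y* = 3·M/(3·p_x + 3·p_y).
Here 3·6 + 3·11 = 51, giving x* = 2.5882 and y* = 2.5882.
Utility at the optimum: U(2.5882, 2.5882) = 7.7647.

V = 7.7647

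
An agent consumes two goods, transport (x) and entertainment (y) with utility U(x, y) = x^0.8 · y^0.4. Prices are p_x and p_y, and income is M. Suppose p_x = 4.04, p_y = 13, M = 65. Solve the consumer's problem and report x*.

x* = 10.7261

The MRS is 2·y/x. Set MRS = p_x/p_y.
Rearranging, p_y·y = (1/2)·p_x·x. Substituting into the budget gives p_x·x·(1 + (1/2)) = M.
Demand: x*(p_x,p_y,M) = 2/3·M/p_x and y* = 1/3·M/p_y.
At p_x=4.04, p_y=13, M=65: x* = 2/3·65/4.04 = 10.7261.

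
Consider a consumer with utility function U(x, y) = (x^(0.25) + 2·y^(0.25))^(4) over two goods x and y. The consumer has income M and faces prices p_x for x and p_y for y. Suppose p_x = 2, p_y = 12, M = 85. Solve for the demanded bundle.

MU_x ∝ x^(-0.75), MU_y ∝ 2·y^(-0.75), so MRS = (1/2)·(y/x)^(0.75) = p_x/p_y.
Hence y/x = (2·p_x/p_y)^(1/(0.75)), i.e. raised to the 4/3 power.
With the ratio pinned down, the budget gives x* = M/(p_x + p_y·(y/x)) and y* = (y/x)·x*.
Numerically y/x = 0.23112, so x* = 85/(2 + 12·0.23112) = 17.8068 and y* = 0.23112·17.8068 = 4.1155.

x* = 17.8068, y* = 4.1155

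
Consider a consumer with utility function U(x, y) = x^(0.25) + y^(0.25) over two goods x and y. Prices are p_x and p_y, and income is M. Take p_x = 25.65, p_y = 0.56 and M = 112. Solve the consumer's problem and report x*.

x* = 0.9538

MU_x ∝ x^(-0.75), MU_y ∝ y^(-0.75), so MRS = (y/x)^(0.75) = p_x/p_y.
Hence y/x = (p_x/p_y)^(1/(0.75)), i.e. raised to the 4/3 power.
Substitute y = (y/x)·x into the budget: x* = M/(p_x + p_y·(y/x)).
Numerically y/x = 163.882453, so x* = 112/(25.65 + 0.56·163.882453) = 0.9538.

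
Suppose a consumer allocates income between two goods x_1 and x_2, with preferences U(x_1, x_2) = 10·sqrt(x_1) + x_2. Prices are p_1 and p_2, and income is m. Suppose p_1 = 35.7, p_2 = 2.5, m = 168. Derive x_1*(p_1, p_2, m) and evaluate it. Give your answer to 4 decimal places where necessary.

x_1* = 0.1226

Set MRS = p_1/p_2: 5·x_1^(−1/2) = p_1/p_2.
Thus x_1* = (5·p_2/p_1)² — independent of m — with the rest of income spent on x_2.
Plugging in: x_1* = (5·2.5/35.7)² = 0.1226.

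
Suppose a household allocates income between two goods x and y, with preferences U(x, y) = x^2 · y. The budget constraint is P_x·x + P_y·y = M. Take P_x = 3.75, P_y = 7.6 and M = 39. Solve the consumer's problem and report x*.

MU_x/MU_y = (2·y)/(x); tangency sets this equal to P_x/P_y.
Rearranging, P_y·y = (1/2)·P_x·x. Substituting into the budget gives P_x·x·(1 + (1/2)) = M.
Demand: x*(P_x,P_y,M) = 2/3·M/P_x and y* = 1/3·M/P_y.
At P_x=3.75, P_y=7.6, M=39: x* = 2/3·39/3.75 = 6.9333.

x* = 6.9333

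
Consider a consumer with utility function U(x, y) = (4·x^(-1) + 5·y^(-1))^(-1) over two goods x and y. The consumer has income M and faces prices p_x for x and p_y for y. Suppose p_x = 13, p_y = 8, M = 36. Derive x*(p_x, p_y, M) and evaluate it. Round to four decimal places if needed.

x* = 1.4753

MU_x ∝ 4·x^(-2), MU_y ∝ 5·y^(-2), so MRS = (4/5)·(y/x)^(2) = p_x/p_y.
Solve for the ratio: y/x = [(5/4)·p_x/p_y]^(0.5).
Substitute y = (y/x)·x into the budget: x* = M/(p_x + p_y·(y/x)).
Numerically y/x = 1.425219, so x* = 36/(13 + 8·1.425219) = 1.4753.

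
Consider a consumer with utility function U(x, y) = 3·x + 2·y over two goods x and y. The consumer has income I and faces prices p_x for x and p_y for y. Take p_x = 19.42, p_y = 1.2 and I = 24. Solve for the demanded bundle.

Perfect substitutes: compare marginal utility per dollar. 3/p_x vs 2/p_y → 0.1545 vs 1.6667.
y gives more utility per dollar, so spend all income on y: y* = I/p_y, x* = 0.
Numerically: x* = 0, y* = 20.

x* = 0, y* = 20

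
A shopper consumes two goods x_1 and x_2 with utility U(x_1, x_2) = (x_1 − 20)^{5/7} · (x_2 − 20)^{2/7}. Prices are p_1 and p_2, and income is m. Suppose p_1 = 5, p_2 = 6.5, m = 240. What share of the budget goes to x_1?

MRS = (5/2)·(x_2−20)/(x_1−20). Tangency with p_1/p_2 gives x_2−20 = (2/5)·(p_1/p_2)·(x_1−20).
Substituting into the budget: x_1* = 20 + 5/7·(m − 20·p_1 − 20·p_2)/p_1, and x_2* = 20 + 2/7·(…)/p_2.
Discretionary income = 240 − 20·5 − 20·6.5 = 10; x_1* = 20 + 5/7·10/5 = 21.4286; x_2* = 20 + 2/7·10/6.5 = 20.4396.
Expenditure on x_1: 5·21.4286 = 107.1429; share = 0.4464.

share on x_1 = 0.4464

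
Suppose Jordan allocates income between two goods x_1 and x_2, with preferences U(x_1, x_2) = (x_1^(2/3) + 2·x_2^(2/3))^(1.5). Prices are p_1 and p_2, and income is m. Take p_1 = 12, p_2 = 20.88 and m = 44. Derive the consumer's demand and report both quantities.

MRS = MU_x_1/MU_x_2 = (1/2)·(x_2/x_1)^(1/3). Set equal to p_1/p_2.
Solve for the ratio: x_2/x_1 = [2·p_1/p_2]^(3).
With the ratio pinned down, the budget gives x_1* = m/(p_1 + p_2·(x_2/x_1)) and x_2* = (x_2/x_1)·x_1*.
Numerically x_2/x_1 = 1.518596, so x_1* = 44/(12 + 20.88·1.518596) = 1.0067 and x_2* = 1.518596·1.0067 = 1.5287.

x_1* = 1.0067, x_2* = 1.5287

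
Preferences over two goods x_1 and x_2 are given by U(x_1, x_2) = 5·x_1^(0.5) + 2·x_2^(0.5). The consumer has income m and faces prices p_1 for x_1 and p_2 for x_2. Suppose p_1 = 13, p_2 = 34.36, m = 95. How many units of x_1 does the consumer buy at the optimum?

x_1* = 6.8906

MRS = MU_x_1/MU_x_2 = (5/2)·(x_2/x_1)^(0.5). Set equal to p_1/p_2.
Solve for the ratio: x_2/x_1 = [(2/5)·p_1/p_2]^(2).
With the ratio pinned down, the budget gives x_1* = m/(p_1 + p_2·(x_2/x_1)) and x_2* = (x_2/x_1)·x_1*.
Numerically x_2/x_1 = 0.022903, so x_1* = 95/(13 + 34.36·0.022903) = 6.8906.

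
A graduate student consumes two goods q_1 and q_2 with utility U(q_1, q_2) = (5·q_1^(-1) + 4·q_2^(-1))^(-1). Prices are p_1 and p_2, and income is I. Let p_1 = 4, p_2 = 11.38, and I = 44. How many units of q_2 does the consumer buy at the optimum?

MRS = MU_q_1/MU_q_2 = (5/4)·(q_2/q_1)^(2). Set equal to p_1/p_2.
Hence q_2/q_1 = ((4/5)·p_1/p_2)^(1/(2)), i.e. raised to the 0.5 power.
With the ratio pinned down, the budget gives q_1* = I/(p_1 + p_2·(q_2/q_1)) and q_2* = (q_2/q_1)·q_1*.
Numerically q_2/q_1 = 0.530278, so q_1* = 44/(4 + 11.38·0.530278) = 4.3848 and q_2* = 0.530278·4.3848 = 2.3252.

q_2* = 2.3252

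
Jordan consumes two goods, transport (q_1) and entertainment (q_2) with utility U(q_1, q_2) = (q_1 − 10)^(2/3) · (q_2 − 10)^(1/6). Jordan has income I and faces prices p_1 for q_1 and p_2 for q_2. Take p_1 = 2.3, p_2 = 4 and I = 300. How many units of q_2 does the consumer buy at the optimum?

After buying the subsistence bundle (10, 10), a share 0.8 of the remaining income goes to q_1: q_1* = 10 + 0.8·(I − 10p_1 − 10p_2)/p_1.
Discretionary income = 300 − 10·2.3 − 10·4 = 237; q_2* = 10 + 0.2·237/4 = 21.85.

q_2* = 21.85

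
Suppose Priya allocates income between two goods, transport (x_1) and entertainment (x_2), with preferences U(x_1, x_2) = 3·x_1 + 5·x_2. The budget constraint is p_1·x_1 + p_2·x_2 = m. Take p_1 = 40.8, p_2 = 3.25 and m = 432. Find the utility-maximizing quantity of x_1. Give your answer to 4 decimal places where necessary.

Perfect substitutes: compare marginal utility per dollar. 3/p_1 vs 5/p_2 → 0.0735 vs 1.5385.
x_2 gives more utility per dollar, so spend all income on x_2: x_2* = m/p_2, x_1* = 0.
Numerically: x_1* = 0, x_2* = 132.9231.

x_1* = 0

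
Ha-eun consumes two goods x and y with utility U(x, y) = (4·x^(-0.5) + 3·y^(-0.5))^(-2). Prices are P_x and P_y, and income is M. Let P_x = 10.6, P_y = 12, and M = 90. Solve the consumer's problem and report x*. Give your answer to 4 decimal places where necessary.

x* = 4.564

MRS = MU_x/MU_y = (4/3)·(y/x)^(1.5). Set equal to P_x/P_y.
Solve for the ratio: y/x = [(3/4)·P_x/P_y]^(2/3).
With the ratio pinned down, the budget gives x* = M/(P_x + P_y·(y/x)) and y* = (y/x)·x*.
Numerically y/x = 0.75996, so x* = 90/(10.6 + 12·0.75996) = 4.564.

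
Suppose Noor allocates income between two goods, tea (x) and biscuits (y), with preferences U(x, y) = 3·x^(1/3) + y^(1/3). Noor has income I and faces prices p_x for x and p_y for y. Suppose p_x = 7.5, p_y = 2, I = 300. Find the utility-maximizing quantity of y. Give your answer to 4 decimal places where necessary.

y* = 40.7246

With the ratio pinned down, the budget gives x* = I/(p_x + p_y·(y/x)) and y* = (y/x)·x*.
Numerically y/x = 1.397542, so x* = 300/(7.5 + 2·1.397542) = 29.1401 and y* = 1.397542·29.1401 = 40.7246.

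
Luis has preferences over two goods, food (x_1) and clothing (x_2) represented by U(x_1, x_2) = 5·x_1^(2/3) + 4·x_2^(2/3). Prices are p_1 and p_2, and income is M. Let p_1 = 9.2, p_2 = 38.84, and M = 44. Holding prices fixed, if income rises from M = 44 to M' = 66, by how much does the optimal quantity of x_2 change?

From the CES first-order condition, (5/4)·(x_2/x_1)^(1/3) = p_1/p_2.
Hence x_2/x_1 = ((4/5)·p_1/p_2)^(1/(1/3)), i.e. raised to the 3 power.
Substitute x_2 = (x_2/x_1)·x_1 into the budget: x_1* = M/(p_1 + p_2·(x_2/x_1)).
Numerically x_2/x_1 = 0.006804, so x_1* = 44/(9.2 + 38.84·0.006804) = 4.6491 and x_2* = 0.006804·4.6491 = 0.0316.
At M' = 66: x_2* = 0.0475. Change: 0.0475 − 0.0316 = 0.0158.

Δx_2* = 0.0158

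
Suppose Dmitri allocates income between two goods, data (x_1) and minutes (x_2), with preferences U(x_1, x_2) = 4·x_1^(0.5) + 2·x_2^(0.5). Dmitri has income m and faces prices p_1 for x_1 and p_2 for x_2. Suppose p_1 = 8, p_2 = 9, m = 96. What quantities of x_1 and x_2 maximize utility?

x_1* = 9.8182, x_2* = 1.9394

From the CES first-order condition, 2·(x_2/x_1)^(0.5) = p_1/p_2.
Solve for the ratio: x_2/x_1 = [(1/2)·p_1/p_2]^(2).
With the ratio pinned down, the budget gives x_1* = m/(p_1 + p_2·(x_2/x_1)) and x_2* = (x_2/x_1)·x_1*.
Numerically x_2/x_1 = 0.197531, so x_1* = 96/(8 + 9·0.197531) = 9.8182 and x_2* = 0.197531·9.8182 = 1.9394.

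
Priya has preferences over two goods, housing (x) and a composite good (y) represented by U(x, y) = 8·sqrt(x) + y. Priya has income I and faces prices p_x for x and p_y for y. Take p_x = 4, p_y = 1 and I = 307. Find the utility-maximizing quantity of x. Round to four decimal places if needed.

Set MRS = p_x/p_y: 4·x^(−1/2) = p_x/p_y.
Solve: √x = 4·p_y/p_x, so x*(p_x,p_y) = (4·p_y/p_x)², and y* = (I − p_x·x*)/p_y.
Plugging in: x* = (4·1/4)² = 1.

x* = 1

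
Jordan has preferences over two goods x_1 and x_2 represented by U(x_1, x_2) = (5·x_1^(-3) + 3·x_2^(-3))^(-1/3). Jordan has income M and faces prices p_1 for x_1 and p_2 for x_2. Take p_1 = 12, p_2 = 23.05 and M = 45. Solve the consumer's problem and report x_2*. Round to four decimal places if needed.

x_2* = 1.1509

With the ratio pinned down, the budget gives x_1* = M/(p_1 + p_2·(x_2/x_1)) and x_2* = (x_2/x_1)·x_1*.
Numerically x_2/x_1 = 0.747593, so x_1* = 45/(12 + 23.05·0.747593) = 1.5394 and x_2* = 0.747593·1.5394 = 1.1509.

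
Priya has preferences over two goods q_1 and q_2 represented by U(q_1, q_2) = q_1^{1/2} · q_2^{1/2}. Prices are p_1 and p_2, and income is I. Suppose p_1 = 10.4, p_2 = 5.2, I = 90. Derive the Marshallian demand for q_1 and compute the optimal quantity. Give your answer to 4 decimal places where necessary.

q_1* = 4.3269

The MRS is q_2/q_1. Set MRS = p_1/p_2.
Rearranging, p_2·q_2 = p_1·q_1. Substituting into the budget gives p_1·q_1·(1 + 1) = I.
Demand: q_1*(p_1,p_2,I) = 0.5·I/p_1 and q_2* = 0.5·I/p_2.
At p_1=10.4, p_2=5.2, I=90: q_1* = 0.5·90/10.4 = 4.3269.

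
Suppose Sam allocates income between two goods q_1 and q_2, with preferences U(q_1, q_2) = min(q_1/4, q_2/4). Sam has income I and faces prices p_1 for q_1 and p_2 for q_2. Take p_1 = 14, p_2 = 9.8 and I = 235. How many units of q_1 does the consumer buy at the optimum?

Leontief preferences: the optimum is at the kink where q_1/4 = q_2/4, i.e. q_2 = q_1.
Budget: p_1·q_1 + p_2·q_1 = I, so (4·p_1 + 4·p_2)·q_1 = 4·I.
Demand: q_1*(p_1,p_2,I) = 4·I/(4·p_1 + 4·p_2), q_2* = 4·I/(4·p_1 + 4·p_2).
Here 4·14 + 4·9.8 = 95.2, giving q_1* = 9.8739.

q_1* = 9.8739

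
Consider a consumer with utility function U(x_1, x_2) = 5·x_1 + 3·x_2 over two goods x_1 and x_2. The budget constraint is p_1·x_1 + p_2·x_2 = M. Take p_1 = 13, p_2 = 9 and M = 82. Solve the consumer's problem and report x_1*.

x_1 gives more utility per dollar, so spend all income on x_1: x_1* = M/p_1, x_2* = 0.
Numerically: x_1* = 6.3077, x_2* = 0.

x_1* = 6.3077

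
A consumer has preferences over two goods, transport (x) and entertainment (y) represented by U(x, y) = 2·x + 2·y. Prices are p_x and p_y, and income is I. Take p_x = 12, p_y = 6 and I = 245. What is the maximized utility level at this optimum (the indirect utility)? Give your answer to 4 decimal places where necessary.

V = 81.6667

Perfect substitutes: compare marginal utility per dollar. 2/p_x vs 2/p_y → 0.1667 vs 0.3333.
y gives more utility per dollar, so spend all income on y: y* = I/p_y, x* = 0.
Numerically: x* = 0, y* = 40.8333.
Utility at the optimum: U(0, 40.8333) = 81.6667.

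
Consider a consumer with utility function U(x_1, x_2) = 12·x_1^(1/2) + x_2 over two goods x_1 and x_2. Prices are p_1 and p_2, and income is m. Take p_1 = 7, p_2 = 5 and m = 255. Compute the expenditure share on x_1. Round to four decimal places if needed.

share on x_1 = 0.5042

Plugging in: x_1* = (6·5/7)² = 18.3673, x_2* = 25.2857.
Expenditure on x_1: 7·18.3673 = 128.5714; share = 0.5042.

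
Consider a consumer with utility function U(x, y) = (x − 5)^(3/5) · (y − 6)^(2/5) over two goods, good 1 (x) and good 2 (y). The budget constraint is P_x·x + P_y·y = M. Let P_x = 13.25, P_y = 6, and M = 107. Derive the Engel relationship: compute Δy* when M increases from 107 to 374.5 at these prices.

Δy* = 17.8333

This is Cobb-Douglas in (x−5, y−6): tangency gives 0.6·P_y·(y−6) = 0.4·P_x·(x−5).
After buying the subsistence bundle (5, 6), a share 0.6 of the remaining income goes to x: x* = 5 + 0.6·(M − 5P_x − 6P_y)/P_x.
Discretionary income = 107 − 5·13.25 − 6·6 = 4.75; y* = 6 + 0.4·4.75/6 = 6.3167.
At M' = 374.5: y* = 24.15. Change: 24.15 − 6.3167 = 17.8333.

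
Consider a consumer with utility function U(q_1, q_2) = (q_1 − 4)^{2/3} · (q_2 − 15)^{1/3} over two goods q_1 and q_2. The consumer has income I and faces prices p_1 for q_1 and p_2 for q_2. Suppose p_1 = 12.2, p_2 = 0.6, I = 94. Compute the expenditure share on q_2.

After buying the subsistence bundle (4, 15), a share 2/3 of the remaining income goes to q_1: q_1* = 4 + 2/3·(I − 4p_1 − 15p_2)/p_1.
Discretionary income = 94 − 4·12.2 − 15·0.6 = 36.2; q_1* = 4 + 2/3·36.2/12.2 = 5.9781; q_2* = 15 + 1/3·36.2/0.6 = 35.1111.
Expenditure on q_2: 0.6·35.1111 = 21.0667; share = 0.2241.

share on q_2 = 0.2241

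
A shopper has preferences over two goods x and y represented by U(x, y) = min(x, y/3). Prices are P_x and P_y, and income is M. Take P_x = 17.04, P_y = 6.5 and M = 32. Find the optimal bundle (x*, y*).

Demand: x*(P_x,P_y,M) = M/(P_x + 3·P_y), y* = 3·M/(P_x + 3·P_y).
Here 17.04 + 3·6.5 = 36.54, giving x* = 0.8758 and y* = 2.6273.

x* = 0.8758, y* = 2.6273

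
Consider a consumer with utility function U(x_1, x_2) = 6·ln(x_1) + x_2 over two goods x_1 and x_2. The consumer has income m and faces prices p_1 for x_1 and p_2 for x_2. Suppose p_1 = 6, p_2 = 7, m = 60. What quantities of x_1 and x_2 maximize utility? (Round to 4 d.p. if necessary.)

x_1* = 7, x_2* = 2.5714

MU_x_1 = 6/x_1, MU_x_2 = 1. Tangency: 6/x_1 = p_1/p_2.
So x_1*(p_1,p_2) = 6·p_2/p_1, independent of income; and x_2* = (m − 6·p_2)/p_2.
At the given prices: x_1* = 6·7/6 = 7, and x_2* = 2.5714.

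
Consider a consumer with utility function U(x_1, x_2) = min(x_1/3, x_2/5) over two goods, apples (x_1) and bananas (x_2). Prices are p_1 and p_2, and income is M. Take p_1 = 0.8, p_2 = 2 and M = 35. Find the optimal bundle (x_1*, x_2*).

Leontief preferences: the optimum is at the kink where x_1/3 = x_2/5, i.e. x_2 = (5/3)·x_1.
Budget: p_1·x_1 + p_2·(5/3)·x_1 = M, so (3·p_1 + 5·p_2)·x_1 = 3·M.
Demand: x_1*(p_1,p_2,M) = 3·M/(3·p_1 + 5·p_2), x_2* = 5·M/(3·p_1 + 5·p_2).
Here 3·0.8 + 5·2 = 12.4, giving x_1* = 8.4677 and x_2* = 14.1129.

x_1* = 8.4677, x_2* = 14.1129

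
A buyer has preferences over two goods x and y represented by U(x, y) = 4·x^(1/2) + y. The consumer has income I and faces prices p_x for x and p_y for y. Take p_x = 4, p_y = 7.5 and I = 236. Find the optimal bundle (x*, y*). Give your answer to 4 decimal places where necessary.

x* = 14.0625, y* = 23.9667

MU_x = 2/√x, MU_y = 1. Tangency: 2/√x = p_x/p_y.
Thus x* = (2·p_y/p_x)² — independent of I — with the rest of income spent on y.
Plugging in: x* = (2·7.5/4)² = 14.0625, y* = 23.9667.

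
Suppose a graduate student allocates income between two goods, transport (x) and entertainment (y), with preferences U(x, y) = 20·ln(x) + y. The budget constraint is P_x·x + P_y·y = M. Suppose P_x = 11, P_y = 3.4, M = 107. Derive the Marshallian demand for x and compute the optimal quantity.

MU_x = 20/x, MU_y = 1. Tangency: 20/x = P_x/P_y.
So x*(P_x,P_y) = 20·P_y/P_x, independent of income; and y* = (M − 20·P_y)/P_y.
At the given prices: x* = 20·3.4/11 = 6.1818.

x* = 6.1818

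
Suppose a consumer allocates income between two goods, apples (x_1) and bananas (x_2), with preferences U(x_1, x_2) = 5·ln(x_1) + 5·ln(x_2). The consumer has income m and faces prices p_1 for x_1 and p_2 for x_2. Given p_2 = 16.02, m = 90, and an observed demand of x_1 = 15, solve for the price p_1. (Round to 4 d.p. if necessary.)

MU_x_1/MU_x_2 = (5·x_2)/(5·x_1); tangency sets this equal to p_1/p_2.
Rearranging, p_2·x_2 = p_1·x_1. Substituting into the budget gives p_1·x_1·(1 + 1) = m.
Demand: x_1*(p_1,p_2,m) = 0.5·m/p_1 and x_2* = 0.5·m/p_2.
Set x_1* = 15 in the demand function and solve for p_1: p_1 = 3.

p_1 = 3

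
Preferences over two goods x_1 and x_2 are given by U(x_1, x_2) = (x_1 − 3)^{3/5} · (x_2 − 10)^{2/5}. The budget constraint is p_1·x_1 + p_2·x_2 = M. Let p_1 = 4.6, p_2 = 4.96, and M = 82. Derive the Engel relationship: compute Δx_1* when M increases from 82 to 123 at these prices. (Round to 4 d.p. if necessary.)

MRS = (3/2)·(x_2−10)/(x_1−3). Tangency with p_1/p_2 gives x_2−10 = (2/3)·(p_1/p_2)·(x_1−3).
Substituting into the budget: x_1* = 3 + 0.6·(M − 3·p_1 − 10·p_2)/p_1, and x_2* = 10 + 0.4·(…)/p_2.
Discretionary income = 82 − 3·4.6 − 10·4.96 = 18.6; x_1* = 3 + 0.6·18.6/4.6 = 5.4261.
At M' = 123: x_1* = 10.7739. Change: 10.7739 − 5.4261 = 5.3478.

Δx_1* = 5.3478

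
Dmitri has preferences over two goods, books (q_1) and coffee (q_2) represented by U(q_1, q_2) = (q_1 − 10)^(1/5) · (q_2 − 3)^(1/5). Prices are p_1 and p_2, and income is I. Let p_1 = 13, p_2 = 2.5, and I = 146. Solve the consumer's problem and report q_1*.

After buying the subsistence bundle (10, 3), a share 0.5 of the remaining income goes to q_1: q_1* = 10 + 0.5·(I − 10p_1 − 3p_2)/p_1.
Discretionary income = 146 − 10·13 − 3·2.5 = 8.5; q_1* = 10 + 0.5·8.5/13 = 10.3269.

q_1* = 10.3269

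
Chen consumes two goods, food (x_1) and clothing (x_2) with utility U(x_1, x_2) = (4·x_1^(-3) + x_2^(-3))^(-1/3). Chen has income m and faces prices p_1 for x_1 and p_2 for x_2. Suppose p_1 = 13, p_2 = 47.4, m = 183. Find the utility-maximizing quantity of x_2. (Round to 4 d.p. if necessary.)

x_2* = 2.5136

From the CES first-order condition, 4·(x_2/x_1)^(4) = p_1/p_2.
Hence x_2/x_1 = ((1/4)·p_1/p_2)^(1/(4)), i.e. raised to the 0.25 power.
With the ratio pinned down, the budget gives x_1* = m/(p_1 + p_2·(x_2/x_1)) and x_2* = (x_2/x_1)·x_1*.
Numerically x_2/x_1 = 0.511713, so x_1* = 183/(13 + 47.4·0.511713) = 4.9121 and x_2* = 0.511713·4.9121 = 2.5136.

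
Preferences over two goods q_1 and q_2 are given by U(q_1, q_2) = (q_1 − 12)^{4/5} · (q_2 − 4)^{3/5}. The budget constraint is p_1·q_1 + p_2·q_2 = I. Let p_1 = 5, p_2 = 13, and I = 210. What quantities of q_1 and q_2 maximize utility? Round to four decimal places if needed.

This is Cobb-Douglas in (q_1−12, q_2−4): tangency gives 0.8·p_2·(q_2−4) = 0.6·p_1·(q_1−12).
After buying the subsistence bundle (12, 4), a share 4/7 of the remaining income goes to q_1: q_1* = 12 + 4/7·(I − 12p_1 − 4p_2)/p_1.
Discretionary income = 210 − 12·5 − 4·13 = 98; q_1* = 12 + 4/7·98/5 = 23.2; q_2* = 4 + 3/7·98/13 = 7.2308.

q_1* = 23.2, q_2* = 7.2308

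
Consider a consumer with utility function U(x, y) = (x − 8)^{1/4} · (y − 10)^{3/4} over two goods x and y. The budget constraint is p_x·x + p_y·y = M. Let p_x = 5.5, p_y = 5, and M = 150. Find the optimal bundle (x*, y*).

Let x' = x−8, y' = y−10. MRS = (1/3)·y'/x' = p_x/p_y.
Substituting into the budget: x* = 8 + 0.25·(M − 8·p_x − 10·p_y)/p_x, and y* = 10 + 0.75·(…)/p_y.
Discretionary income = 150 − 8·5.5 − 10·5 = 56; x* = 8 + 0.25·56/5.5 = 10.5455; y* = 10 + 0.75·56/5 = 18.4.

x* = 10.5455, y* = 18.4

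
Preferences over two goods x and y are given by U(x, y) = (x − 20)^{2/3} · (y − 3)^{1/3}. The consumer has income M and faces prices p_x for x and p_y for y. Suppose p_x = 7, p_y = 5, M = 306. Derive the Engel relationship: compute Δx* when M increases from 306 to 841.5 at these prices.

Δx* = 51

MRS = 2·(y−3)/(x−20). Tangency with p_x/p_y gives y−3 = (1/2)·(p_x/p_y)·(x−20).
After buying the subsistence bundle (20, 3), a share 2/3 of the remaining income goes to x: x* = 20 + 2/3·(M − 20p_x − 3p_y)/p_x.
Discretionary income = 306 − 20·7 − 3·5 = 151; x* = 20 + 2/3·151/7 = 34.381.
At M' = 841.5: x* = 85.381. Change: 85.381 − 34.381 = 51.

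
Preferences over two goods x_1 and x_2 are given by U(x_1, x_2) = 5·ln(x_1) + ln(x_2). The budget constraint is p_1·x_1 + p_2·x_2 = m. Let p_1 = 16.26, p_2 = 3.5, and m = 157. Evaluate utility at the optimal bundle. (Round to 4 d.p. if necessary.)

The MRS is 5·x_2/x_1. Set MRS = p_1/p_2.
Rearranging, p_2·x_2 = (1/5)·p_1·x_1. Substituting into the budget gives p_1·x_1·(1 + (1/5)) = m.
Demand: x_1*(p_1,p_2,m) = 5/6·m/p_1 and x_2* = 1/6·m/p_2.
At p_1=16.26, p_2=3.5, m=157: x_1* = 5/6·157/16.26 = 8.0463, x_2* = 7.4762.
Utility at the optimum: U(8.0463, 7.4762) = 12.4378.

V = 12.4378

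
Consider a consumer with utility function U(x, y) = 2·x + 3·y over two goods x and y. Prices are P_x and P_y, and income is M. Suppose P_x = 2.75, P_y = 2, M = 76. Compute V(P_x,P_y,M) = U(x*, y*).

V = 114

Perfect substitutes: compare marginal utility per dollar. 2/P_x vs 3/P_y → 0.7273 vs 1.5.
y gives more utility per dollar, so spend all income on y: y* = M/P_y, x* = 0.
Numerically: x* = 0, y* = 38.
Utility at the optimum: U(0, 38) = 114.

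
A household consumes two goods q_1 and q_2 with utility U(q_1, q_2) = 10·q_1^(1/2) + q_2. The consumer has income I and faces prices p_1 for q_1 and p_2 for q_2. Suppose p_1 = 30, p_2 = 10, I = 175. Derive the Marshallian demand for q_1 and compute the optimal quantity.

q_1* = 2.7778

Utility is quasi-linear in q_2; the FOC for q_1 is 5/√q_1 = p_1/p_2.
Solve: √q_1 = 5·p_2/p_1, so q_1*(p_1,p_2) = (5·p_2/p_1)², and q_2* = (I − p_1·q_1*)/p_2.
Plugging in: q_1* = (5·10/30)² = 2.7778.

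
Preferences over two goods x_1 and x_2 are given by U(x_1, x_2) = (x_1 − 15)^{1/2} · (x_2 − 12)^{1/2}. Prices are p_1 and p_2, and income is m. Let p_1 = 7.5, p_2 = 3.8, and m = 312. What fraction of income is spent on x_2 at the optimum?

Let x_1' = x_1−15, x_2' = x_2−12. MRS = x_2'/x_1' = p_1/p_2.
Substituting into the budget: x_1* = 15 + 0.5·(m − 15·p_1 − 12·p_2)/p_1, and x_2* = 12 + 0.5·(…)/p_2.
Discretionary income = 312 − 15·7.5 − 12·3.8 = 153.9; x_1* = 15 + 0.5·153.9/7.5 = 25.26; x_2* = 12 + 0.5·153.9/3.8 = 32.25.
Expenditure on x_2: 3.8·32.25 = 122.55; share = 0.3928.

share on x_2 = 0.3928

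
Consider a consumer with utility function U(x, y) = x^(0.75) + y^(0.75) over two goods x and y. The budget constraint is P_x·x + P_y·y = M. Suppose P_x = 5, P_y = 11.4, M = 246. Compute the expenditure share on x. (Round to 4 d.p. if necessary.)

share on x = 0.9222

From the CES first-order condition, (y/x)^(0.25) = P_x/P_y.
Hence y/x = (P_x/P_y)^(1/(0.25)), i.e. raised to the 4 power.
Substitute y = (y/x)·x into the budget: x* = M/(P_x + P_y·(y/x)).
Numerically y/x = 0.037005, so x* = 246/(5 + 11.4·0.037005) = 45.3719 and y* = 0.037005·45.3719 = 1.679.
Expenditure on x: 5·45.3719 = 226.8595; share = 0.9222.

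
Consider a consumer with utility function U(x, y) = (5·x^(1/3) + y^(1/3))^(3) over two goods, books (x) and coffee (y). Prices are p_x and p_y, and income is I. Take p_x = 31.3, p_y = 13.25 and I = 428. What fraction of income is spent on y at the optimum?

share on y = 0.1209

From the CES first-order condition, 5·(y/x)^(2/3) = p_x/p_y.
Hence y/x = ((1/5)·p_x/p_y)^(1/(2/3)), i.e. raised to the 1.5 power.
With the ratio pinned down, the budget gives x* = I/(p_x + p_y·(y/x)) and y* = (y/x)·x*.
Numerically y/x = 0.324741, so x* = 428/(31.3 + 13.25·0.324741) = 12.0215 and y* = 0.324741·12.0215 = 3.9039.
Expenditure on y: 13.25·3.9039 = 51.7265; share = 0.1209.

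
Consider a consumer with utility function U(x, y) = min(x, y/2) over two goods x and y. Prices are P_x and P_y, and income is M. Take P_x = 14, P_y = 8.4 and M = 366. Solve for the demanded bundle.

x* = 11.8831, y* = 23.7662

Leontief preferences: the optimum is at the kink where x/1 = y/2, i.e. y = 2·x.
Budget: P_x·x + P_y·2·x = M, so (P_x + 2·P_y)·x = M.
Demand: x*(P_x,P_y,M) = M/(P_x + 2·P_y), y* = 2·M/(P_x + 2·P_y).
Here 14 + 2·8.4 = 30.8, giving x* = 11.8831 and y* = 23.7662.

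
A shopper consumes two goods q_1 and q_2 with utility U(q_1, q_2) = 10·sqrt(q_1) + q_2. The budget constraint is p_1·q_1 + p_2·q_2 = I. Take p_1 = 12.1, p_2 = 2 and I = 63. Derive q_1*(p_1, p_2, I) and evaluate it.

q_1* = 0.683

Utility is quasi-linear in q_2; the FOC for q_1 is 5/√q_1 = p_1/p_2.
Thus q_1* = (5·p_2/p_1)² — independent of I — with the rest of income spent on q_2.
Plugging in: q_1* = (5·2/12.1)² = 0.683.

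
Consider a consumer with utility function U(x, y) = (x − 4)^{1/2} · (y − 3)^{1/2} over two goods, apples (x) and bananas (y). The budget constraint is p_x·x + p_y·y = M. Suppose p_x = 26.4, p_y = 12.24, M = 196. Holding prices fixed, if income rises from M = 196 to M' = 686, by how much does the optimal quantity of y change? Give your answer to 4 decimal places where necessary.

After buying the subsistence bundle (4, 3), a share 0.5 of the remaining income goes to x: x* = 4 + 0.5·(M − 4p_x − 3p_y)/p_x.
Discretionary income = 196 − 4·26.4 − 3·12.24 = 53.68; y* = 3 + 0.5·53.68/12.24 = 5.1928.
At M' = 686: y* = 25.2092. Change: 25.2092 − 5.1928 = 20.0163.

Δy* = 20.0163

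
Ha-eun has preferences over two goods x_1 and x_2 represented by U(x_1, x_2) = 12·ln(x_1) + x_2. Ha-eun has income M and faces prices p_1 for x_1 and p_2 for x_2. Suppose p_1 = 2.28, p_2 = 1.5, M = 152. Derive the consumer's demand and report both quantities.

So x_1*(p_1,p_2) = 12·p_2/p_1, independent of income; and x_2* = (M − 12·p_2)/p_2.
At the given prices: x_1* = 12·1.5/2.28 = 7.8947, and x_2* = 89.3333.

x_1* = 7.8947, x_2* = 89.3333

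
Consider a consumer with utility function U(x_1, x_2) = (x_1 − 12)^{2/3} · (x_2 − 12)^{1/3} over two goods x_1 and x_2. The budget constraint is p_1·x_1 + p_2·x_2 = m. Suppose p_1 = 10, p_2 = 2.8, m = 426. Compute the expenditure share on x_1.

MRS = 2·(x_2−12)/(x_1−12). Tangency with p_1/p_2 gives x_2−12 = (1/2)·(p_1/p_2)·(x_1−12).
Substituting into the budget: x_1* = 12 + 2/3·(m − 12·p_1 − 12·p_2)/p_1, and x_2* = 12 + 1/3·(…)/p_2.
Discretionary income = 426 − 12·10 − 12·2.8 = 272.4; x_1* = 12 + 2/3·272.4/10 = 30.16; x_2* = 12 + 1/3·272.4/2.8 = 44.4286.
Expenditure on x_1: 10·30.16 = 301.6; share = 0.708.

share on x_1 = 0.708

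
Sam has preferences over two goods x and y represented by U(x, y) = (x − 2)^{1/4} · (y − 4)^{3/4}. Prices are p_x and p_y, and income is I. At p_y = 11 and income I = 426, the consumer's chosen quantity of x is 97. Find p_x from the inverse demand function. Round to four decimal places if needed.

p_x = 1

This is Cobb-Douglas in (x−2, y−4): tangency gives 0.25·p_y·(y−4) = 0.75·p_x·(x−2).
After buying the subsistence bundle (2, 4), a share 0.25 of the remaining income goes to x: x* = 2 + 0.25·(I − 2p_x − 4p_y)/p_x.
Set x* = 97 in the demand function and solve for p_x: p_x = 1.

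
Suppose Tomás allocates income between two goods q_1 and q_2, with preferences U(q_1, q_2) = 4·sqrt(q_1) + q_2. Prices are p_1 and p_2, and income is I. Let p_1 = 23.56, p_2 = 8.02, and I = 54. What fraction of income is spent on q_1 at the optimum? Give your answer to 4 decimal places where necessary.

share on q_1 = 0.2022

Utility is quasi-linear in q_2; the FOC for q_1 is 2/√q_1 = p_1/p_2.
Thus q_1* = (2·p_2/p_1)² — independent of I — with the rest of income spent on q_2.
Plugging in: q_1* = (2·8.02/23.56)² = 0.4635, q_2* = 5.3715.
Expenditure on q_1: 23.56·0.4635 = 10.9203; share = 0.2022.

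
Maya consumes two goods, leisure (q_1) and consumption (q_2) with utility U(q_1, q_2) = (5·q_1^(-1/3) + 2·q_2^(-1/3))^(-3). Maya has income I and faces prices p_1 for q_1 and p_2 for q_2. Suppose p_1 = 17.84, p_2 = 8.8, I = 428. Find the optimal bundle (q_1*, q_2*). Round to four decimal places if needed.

MRS = MU_q_1/MU_q_2 = (5/2)·(q_2/q_1)^(4/3). Set equal to p_1/p_2.
Hence q_2/q_1 = ((2/5)·p_1/p_2)^(1/(4/3)), i.e. raised to the 0.75 power.
Substitute q_2 = (q_2/q_1)·q_1 into the budget: q_1* = I/(p_1 + p_2·(q_2/q_1)).
Numerically q_2/q_1 = 0.854534, so q_1* = 428/(17.84 + 8.8·0.854534) = 16.877 and q_2* = 0.854534·16.877 = 14.422.

q_1* = 16.877, q_2* = 14.422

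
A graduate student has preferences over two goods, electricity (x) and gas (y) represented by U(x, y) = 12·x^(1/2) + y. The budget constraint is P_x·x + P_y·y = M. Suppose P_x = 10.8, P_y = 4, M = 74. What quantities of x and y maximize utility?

x* = 4.9383, y* = 5.1667

Set MRS = P_x/P_y: 6·x^(−1/2) = P_x/P_y.
Thus x* = (6·P_y/P_x)² — independent of M — with the rest of income spent on y.
Plugging in: x* = (6·4/10.8)² = 4.9383, y* = 5.1667.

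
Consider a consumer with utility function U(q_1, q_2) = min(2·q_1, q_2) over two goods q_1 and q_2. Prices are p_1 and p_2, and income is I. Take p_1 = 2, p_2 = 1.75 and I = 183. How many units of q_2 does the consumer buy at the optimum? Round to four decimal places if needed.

Leontief preferences: the optimum is at the kink where q_1/1 = q_2/2, i.e. q_2 = 2·q_1.
Budget: p_1·q_1 + p_2·2·q_1 = I, so (p_1 + 2·p_2)·q_1 = I.
Demand: q_1*(p_1,p_2,I) = I/(p_1 + 2·p_2), q_2* = 2·I/(p_1 + 2·p_2).
Here 2 + 2·1.75 = 5.5, giving q_2* = 66.5455.

q_2* = 66.5455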